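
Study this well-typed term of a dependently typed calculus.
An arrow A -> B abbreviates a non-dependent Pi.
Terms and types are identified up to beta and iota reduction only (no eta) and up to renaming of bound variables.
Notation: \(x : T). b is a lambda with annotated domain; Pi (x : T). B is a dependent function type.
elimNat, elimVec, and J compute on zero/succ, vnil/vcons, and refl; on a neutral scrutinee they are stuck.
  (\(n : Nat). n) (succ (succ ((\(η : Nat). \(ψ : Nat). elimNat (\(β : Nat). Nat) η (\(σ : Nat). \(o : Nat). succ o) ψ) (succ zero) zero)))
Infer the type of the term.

the term's type:
  Nat


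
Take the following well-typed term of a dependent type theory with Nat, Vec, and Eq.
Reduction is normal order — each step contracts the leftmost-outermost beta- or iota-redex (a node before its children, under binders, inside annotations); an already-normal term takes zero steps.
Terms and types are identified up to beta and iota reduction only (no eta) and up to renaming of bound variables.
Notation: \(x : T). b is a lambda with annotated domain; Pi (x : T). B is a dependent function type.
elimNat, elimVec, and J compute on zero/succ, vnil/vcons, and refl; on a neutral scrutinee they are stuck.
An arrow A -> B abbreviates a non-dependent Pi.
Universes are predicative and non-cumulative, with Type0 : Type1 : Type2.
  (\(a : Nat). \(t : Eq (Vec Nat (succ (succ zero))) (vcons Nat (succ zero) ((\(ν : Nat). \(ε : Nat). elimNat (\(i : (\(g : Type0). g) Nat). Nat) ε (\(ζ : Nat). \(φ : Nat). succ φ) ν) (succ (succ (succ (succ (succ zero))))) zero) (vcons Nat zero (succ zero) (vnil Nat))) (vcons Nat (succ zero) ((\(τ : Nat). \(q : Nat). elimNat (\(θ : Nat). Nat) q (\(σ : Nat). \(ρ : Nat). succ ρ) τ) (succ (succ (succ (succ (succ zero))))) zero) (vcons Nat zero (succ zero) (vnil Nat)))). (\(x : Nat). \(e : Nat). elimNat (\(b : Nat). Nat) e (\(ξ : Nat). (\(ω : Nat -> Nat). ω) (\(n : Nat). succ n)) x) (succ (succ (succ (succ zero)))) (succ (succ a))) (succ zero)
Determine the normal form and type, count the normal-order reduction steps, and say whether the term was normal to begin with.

reduced normal form:
  \(a : Eq (Vec Nat (succ (succ zero))) (vcons Nat (succ zero) (succ (succ (succ (succ (succ zero))))) (vcons Nat zero (succ zero) (vnil Nat))) (vcons Nat (succ zero) (succ (succ (succ (succ (succ zero))))) (vcons Nat zero (succ zero) (vnil Nat)))). succ (succ (succ (succ (succ (succ (succ zero))))))
inferred type:
  Eq (Vec Nat (succ (succ zero))) (vcons Nat (succ zero) (succ (succ (succ (succ (succ zero))))) (vcons Nat zero (succ zero) (vnil Nat))) (vcons Nat (succ zero) (succ (succ (succ (succ (succ zero))))) (vcons Nat zero (succ zero) (vnil Nat))) -> Nat
reduction steps (normal order): 56
started in normal form: no
first contracted redex: a beta-redex


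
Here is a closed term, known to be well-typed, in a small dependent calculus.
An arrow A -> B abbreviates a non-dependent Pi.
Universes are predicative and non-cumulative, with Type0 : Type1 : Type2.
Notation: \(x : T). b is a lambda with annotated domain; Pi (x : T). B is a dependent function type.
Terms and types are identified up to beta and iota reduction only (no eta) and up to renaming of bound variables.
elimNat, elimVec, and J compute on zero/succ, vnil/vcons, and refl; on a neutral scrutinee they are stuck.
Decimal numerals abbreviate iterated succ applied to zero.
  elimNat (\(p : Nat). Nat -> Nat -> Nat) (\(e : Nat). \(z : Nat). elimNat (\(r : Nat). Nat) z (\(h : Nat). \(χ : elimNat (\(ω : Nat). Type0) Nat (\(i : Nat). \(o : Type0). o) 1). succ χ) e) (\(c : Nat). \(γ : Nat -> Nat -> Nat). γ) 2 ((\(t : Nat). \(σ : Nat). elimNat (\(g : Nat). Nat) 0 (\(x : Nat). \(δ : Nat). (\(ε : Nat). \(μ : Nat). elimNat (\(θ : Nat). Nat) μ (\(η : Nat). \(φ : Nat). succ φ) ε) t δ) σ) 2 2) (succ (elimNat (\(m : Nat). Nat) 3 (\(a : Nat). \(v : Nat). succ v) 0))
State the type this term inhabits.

type:
  Nat


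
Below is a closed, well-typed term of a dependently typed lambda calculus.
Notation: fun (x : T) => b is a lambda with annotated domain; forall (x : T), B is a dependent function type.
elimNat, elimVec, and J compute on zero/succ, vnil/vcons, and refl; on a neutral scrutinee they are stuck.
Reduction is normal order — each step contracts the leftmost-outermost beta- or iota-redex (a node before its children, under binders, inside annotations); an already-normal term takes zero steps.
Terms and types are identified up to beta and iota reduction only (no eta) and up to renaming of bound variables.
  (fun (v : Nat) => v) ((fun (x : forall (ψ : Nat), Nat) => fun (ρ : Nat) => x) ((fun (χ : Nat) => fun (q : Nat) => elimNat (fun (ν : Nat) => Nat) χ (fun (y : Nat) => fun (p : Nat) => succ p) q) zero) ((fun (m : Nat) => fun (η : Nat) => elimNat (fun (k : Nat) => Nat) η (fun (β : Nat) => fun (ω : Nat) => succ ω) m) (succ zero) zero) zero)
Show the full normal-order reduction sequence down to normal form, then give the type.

reduction (normal order):
  (fun (v : Nat) => v) ((fun (x : forall (ψ : Nat), Nat) => fun (ρ : Nat) => x) ((fun (χ : Nat) => fun (q : Nat) => elimNat (fun (ν : Nat) => Nat) χ (fun (y : Nat) => fun (p : Nat) => succ p) q) zero) ((fun (m : Nat) => fun (η : Nat) => elimNat (fun (k : Nat) => Nat) η (fun (β : Nat) => fun (ω : Nat) => succ ω) m) (succ zero) zero) zero)
  ~> (fun (v : forall (x : Nat), Nat) => fun (ψ : Nat) => v) ((fun (ρ : Nat) => fun (χ : Nat) => elimNat (fun (q : Nat) => Nat) ρ (fun (ν : Nat) => fun (y : Nat) => succ y) χ) zero) ((fun (p : Nat) => fun (m : Nat) => elimNat (fun (η : Nat) => Nat) m (fun (k : Nat) => fun (β : Nat) => succ β) p) (succ zero) zero) zero
  ~> (fun (v : Nat) => (fun (x : Nat) => fun (ψ : Nat) => elimNat (fun (ρ : Nat) => Nat) x (fun (χ : Nat) => fun (q : Nat) => succ q) ψ) zero) ((fun (ν : Nat) => fun (y : Nat) => elimNat (fun (p : Nat) => Nat) y (fun (m : Nat) => fun (η : Nat) => succ η) ν) (succ zero) zero) zero
  ~> (fun (v : Nat) => fun (x : Nat) => elimNat (fun (ψ : Nat) => Nat) v (fun (ρ : Nat) => fun (χ : Nat) => succ χ) x) zero zero
  ~> (fun (v : Nat) => elimNat (fun (x : Nat) => Nat) zero (fun (ψ : Nat) => fun (ρ : Nat) => succ ρ) v) zero
  ~> elimNat (fun (v : Nat) => Nat) zero (fun (x : Nat) => fun (ψ : Nat) => succ ψ) zero
  ~> zero
type:
  Nat


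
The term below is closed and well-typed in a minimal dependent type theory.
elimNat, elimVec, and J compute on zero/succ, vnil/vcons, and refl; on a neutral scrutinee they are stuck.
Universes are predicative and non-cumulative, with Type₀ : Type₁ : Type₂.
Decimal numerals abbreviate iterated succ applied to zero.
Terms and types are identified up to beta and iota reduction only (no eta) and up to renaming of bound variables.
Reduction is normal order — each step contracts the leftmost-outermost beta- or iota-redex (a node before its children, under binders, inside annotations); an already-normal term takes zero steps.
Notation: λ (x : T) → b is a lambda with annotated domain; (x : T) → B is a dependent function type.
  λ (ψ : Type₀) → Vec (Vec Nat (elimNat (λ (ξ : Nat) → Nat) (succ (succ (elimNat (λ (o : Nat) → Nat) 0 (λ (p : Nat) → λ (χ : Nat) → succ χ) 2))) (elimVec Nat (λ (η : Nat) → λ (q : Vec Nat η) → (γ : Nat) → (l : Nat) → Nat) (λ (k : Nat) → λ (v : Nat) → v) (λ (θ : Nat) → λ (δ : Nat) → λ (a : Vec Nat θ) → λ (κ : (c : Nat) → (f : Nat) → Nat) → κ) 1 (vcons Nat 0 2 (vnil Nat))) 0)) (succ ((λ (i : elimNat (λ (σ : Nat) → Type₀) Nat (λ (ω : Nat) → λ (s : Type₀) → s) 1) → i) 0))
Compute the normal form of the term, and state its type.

reduced normal form:
  λ (ψ : Type₀) → Vec (Vec Nat 4) 1
the term's type:
  (ψ : Type₀) → Type₀
observation: the term reaches its normal form after 9 normal-order steps.


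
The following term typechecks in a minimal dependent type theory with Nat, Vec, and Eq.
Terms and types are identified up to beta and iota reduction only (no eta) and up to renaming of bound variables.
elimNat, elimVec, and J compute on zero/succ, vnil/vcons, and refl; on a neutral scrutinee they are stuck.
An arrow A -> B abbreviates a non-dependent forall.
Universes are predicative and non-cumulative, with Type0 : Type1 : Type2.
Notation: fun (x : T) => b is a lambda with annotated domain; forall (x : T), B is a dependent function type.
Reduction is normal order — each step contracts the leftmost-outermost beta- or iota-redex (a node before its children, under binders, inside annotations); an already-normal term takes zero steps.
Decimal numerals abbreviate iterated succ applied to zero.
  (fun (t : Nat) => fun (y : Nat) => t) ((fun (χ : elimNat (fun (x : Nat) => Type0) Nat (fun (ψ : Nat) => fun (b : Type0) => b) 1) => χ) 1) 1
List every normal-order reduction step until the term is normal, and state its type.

normal-order reduction sequence:
  (fun (t : Nat) => fun (y : Nat) => t) ((fun (χ : elimNat (fun (x : Nat) => Type0) Nat (fun (ψ : Nat) => fun (b : Type0) => b) 1) => χ) 1) 1
  ~> (fun (t : Nat) => (fun (y : elimNat (fun (χ : Nat) => Type0) Nat (fun (x : Nat) => fun (ψ : Type0) => ψ) 1) => y) 1) 1
  ~> (fun (t : elimNat (fun (y : Nat) => Type0) Nat (fun (χ : Nat) => fun (x : Type0) => x) 1) => t) 1
  ~> 1
the term's type:
  Nat


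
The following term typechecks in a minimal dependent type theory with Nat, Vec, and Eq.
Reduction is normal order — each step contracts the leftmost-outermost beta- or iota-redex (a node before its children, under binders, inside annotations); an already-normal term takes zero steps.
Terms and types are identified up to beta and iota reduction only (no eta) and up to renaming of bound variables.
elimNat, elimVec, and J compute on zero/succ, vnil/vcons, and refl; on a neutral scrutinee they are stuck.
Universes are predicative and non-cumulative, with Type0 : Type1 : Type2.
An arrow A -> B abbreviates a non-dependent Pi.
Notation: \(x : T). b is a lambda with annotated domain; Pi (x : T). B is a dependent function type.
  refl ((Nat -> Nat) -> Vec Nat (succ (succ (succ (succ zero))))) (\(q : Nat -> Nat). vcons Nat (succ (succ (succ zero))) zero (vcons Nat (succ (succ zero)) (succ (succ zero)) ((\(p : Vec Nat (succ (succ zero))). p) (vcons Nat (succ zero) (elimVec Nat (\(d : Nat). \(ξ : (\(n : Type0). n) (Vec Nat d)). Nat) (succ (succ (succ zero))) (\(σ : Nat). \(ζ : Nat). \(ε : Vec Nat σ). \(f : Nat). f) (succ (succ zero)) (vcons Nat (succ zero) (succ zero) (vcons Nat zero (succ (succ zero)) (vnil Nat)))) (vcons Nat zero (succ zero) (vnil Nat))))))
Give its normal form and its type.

normal form:
  refl ((Nat -> Nat) -> Vec Nat (succ (succ (succ (succ zero))))) (\(q : Nat -> Nat). vcons Nat (succ (succ (succ zero))) zero (vcons Nat (succ (succ zero)) (succ (succ zero)) (vcons Nat (succ zero) (succ (succ (succ zero))) (vcons Nat zero (succ zero) (vnil Nat)))))
inferred type:
  Eq ((Nat -> Nat) -> Vec Nat (succ (succ (succ (succ zero))))) (\(q : Nat -> Nat). vcons Nat (succ (succ (succ zero))) zero (vcons Nat (succ (succ zero)) (succ (succ zero)) (vcons Nat (succ zero) (succ (succ (succ zero))) (vcons Nat zero (succ zero) (vnil Nat))))) (\(p : Nat -> Nat). vcons Nat (succ (succ (succ zero))) zero (vcons Nat (succ (succ zero)) (succ (succ zero)) (vcons Nat (succ zero) (succ (succ (succ zero))) (vcons Nat zero (succ zero) (vnil Nat)))))
observation: 12 normal-order steps normalize the term, beginning with a beta-redex.


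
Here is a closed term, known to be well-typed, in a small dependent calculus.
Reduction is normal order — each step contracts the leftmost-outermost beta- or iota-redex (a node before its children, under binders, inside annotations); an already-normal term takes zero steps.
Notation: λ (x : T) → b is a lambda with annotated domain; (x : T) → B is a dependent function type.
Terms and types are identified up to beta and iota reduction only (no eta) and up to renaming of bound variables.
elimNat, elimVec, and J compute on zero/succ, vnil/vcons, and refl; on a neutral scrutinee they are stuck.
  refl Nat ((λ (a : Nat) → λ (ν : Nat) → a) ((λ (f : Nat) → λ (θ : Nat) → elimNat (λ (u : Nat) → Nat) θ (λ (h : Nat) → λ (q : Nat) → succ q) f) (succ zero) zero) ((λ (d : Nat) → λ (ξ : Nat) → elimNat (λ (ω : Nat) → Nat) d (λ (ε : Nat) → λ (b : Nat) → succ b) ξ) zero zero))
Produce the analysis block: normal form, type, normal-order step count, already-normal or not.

resulting normal form:
  refl Nat (succ zero)
type:
  Eq Nat (succ zero) (succ zero)
normal-order step count: 8
already normal: no
first contracted redex: a beta-redex


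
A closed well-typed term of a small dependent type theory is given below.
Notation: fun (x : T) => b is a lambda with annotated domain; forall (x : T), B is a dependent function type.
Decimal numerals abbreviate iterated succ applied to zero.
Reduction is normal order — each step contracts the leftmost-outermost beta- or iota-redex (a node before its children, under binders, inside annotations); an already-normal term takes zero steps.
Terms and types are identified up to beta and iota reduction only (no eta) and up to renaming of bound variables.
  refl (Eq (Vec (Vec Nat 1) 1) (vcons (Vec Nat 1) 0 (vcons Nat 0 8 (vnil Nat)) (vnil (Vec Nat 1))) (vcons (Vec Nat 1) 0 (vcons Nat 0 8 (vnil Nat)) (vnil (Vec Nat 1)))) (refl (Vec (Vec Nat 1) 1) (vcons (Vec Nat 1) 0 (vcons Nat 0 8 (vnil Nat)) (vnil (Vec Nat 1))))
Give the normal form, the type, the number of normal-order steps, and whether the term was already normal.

reduced normal form:
  refl (Eq (Vec (Vec Nat 1) 1) (vcons (Vec Nat 1) 0 (vcons Nat 0 8 (vnil Nat)) (vnil (Vec Nat 1))) (vcons (Vec Nat 1) 0 (vcons Nat 0 8 (vnil Nat)) (vnil (Vec Nat 1)))) (refl (Vec (Vec Nat 1) 1) (vcons (Vec Nat 1) 0 (vcons Nat 0 8 (vnil Nat)) (vnil (Vec Nat 1))))
type:
  Eq (Eq (Vec (Vec Nat 1) 1) (vcons (Vec Nat 1) 0 (vcons Nat 0 8 (vnil Nat)) (vnil (Vec Nat 1))) (vcons (Vec Nat 1) 0 (vcons Nat 0 8 (vnil Nat)) (vnil (Vec Nat 1)))) (refl (Vec (Vec Nat 1) 1) (vcons (Vec Nat 1) 0 (vcons Nat 0 8 (vnil Nat)) (vnil (Vec Nat 1)))) (refl (Vec (Vec Nat 1) 1) (vcons (Vec Nat 1) 0 (vcons Nat 0 8 (vnil Nat)) (vnil (Vec Nat 1))))
steps to reach normal form (normal order): 0
started in normal form: yes


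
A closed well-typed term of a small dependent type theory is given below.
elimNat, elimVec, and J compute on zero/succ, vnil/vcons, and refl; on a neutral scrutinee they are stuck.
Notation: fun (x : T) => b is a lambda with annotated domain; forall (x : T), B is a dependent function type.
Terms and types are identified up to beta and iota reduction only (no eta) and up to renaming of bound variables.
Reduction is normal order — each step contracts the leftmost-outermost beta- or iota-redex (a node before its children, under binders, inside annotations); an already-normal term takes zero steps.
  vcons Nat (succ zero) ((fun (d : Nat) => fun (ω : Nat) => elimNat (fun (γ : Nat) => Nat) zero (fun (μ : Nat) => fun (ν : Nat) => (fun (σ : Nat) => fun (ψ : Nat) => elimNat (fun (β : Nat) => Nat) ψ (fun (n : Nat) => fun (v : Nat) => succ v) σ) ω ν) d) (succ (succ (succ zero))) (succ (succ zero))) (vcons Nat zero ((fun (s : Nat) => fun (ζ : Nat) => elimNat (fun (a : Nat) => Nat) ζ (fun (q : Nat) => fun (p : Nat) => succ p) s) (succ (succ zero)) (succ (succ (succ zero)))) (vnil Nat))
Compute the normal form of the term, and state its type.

resulting normal form:
  vcons Nat (succ zero) (succ (succ (succ (succ (succ (succ zero)))))) (vcons Nat zero (succ (succ (succ (succ (succ zero))))) (vnil Nat))
the term's type:
  Vec Nat (succ (succ zero))


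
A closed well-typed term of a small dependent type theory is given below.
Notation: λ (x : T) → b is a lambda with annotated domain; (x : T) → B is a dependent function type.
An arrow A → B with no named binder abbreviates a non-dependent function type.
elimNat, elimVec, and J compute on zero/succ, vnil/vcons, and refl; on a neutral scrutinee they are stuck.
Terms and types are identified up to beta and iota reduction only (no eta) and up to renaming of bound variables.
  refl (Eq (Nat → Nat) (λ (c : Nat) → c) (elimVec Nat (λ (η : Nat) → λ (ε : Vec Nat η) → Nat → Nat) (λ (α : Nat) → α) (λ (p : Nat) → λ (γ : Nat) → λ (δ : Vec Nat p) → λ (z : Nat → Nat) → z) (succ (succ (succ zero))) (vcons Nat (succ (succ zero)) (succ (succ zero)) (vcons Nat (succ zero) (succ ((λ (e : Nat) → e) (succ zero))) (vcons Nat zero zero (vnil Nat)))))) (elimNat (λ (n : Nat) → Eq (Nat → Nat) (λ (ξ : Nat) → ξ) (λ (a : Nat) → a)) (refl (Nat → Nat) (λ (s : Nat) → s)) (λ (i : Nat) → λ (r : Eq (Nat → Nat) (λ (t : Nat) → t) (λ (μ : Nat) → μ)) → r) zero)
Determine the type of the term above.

inferred type:
  Eq (Eq (Nat → Nat) (λ (c : Nat) → c) (λ (η : Nat) → η)) (refl (Nat → Nat) (λ (ε : Nat) → ε)) (refl (Nat → Nat) (λ (α : Nat) → α))


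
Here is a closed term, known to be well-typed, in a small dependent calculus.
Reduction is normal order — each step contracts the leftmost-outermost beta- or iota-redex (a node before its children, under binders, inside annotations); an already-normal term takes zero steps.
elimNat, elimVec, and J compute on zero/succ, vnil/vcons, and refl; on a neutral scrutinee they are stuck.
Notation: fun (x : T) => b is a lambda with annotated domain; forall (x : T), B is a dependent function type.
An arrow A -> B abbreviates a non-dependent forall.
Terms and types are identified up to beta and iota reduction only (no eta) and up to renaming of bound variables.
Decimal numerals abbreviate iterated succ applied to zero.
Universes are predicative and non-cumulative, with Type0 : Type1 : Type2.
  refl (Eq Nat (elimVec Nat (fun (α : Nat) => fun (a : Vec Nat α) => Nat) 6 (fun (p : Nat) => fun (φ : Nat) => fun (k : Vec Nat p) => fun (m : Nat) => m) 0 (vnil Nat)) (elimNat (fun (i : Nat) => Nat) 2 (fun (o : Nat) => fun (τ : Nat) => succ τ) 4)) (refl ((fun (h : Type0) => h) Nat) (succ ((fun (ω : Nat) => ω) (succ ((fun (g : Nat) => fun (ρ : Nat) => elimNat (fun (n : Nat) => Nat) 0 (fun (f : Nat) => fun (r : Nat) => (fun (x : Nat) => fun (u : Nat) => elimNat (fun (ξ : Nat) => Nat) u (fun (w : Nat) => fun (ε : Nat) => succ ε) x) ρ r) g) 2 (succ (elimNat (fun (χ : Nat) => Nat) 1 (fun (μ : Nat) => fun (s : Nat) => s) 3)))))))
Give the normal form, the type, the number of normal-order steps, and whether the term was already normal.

normal form:
  refl (Eq Nat 6 6) (refl Nat 6)
the term's type:
  Eq (Eq Nat 6 6) (refl Nat 6) (refl Nat 6)
steps to reach normal form (normal order): 63
started in normal form: no
first redex: an elimVec iota-redex


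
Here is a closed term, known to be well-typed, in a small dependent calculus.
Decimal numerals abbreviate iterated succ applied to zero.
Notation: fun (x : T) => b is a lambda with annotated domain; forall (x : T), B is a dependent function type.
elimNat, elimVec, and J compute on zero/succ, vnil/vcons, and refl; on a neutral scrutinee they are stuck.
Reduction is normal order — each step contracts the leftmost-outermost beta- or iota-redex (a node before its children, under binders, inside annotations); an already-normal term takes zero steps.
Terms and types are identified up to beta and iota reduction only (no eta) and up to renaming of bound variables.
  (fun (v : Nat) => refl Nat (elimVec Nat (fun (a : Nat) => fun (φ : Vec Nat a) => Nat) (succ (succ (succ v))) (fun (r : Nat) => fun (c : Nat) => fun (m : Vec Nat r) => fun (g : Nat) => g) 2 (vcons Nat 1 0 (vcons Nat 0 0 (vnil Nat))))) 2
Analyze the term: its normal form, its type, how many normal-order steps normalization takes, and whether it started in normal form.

reduced normal form:
  refl Nat 5
the term's type:
  Eq Nat 5 5
reduction steps (normal order): 12
already normal: no
first redex: a beta-redex


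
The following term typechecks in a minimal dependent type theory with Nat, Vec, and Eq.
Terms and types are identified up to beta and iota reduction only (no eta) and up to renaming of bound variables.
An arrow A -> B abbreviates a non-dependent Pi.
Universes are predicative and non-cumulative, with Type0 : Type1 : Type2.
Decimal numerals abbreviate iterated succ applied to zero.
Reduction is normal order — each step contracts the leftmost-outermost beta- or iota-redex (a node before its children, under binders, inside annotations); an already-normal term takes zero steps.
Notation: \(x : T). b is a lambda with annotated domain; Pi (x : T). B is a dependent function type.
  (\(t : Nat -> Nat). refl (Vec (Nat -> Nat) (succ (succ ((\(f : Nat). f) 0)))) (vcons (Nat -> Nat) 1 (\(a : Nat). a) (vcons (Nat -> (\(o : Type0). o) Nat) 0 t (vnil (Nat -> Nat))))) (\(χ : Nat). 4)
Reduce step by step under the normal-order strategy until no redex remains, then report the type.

normal-order reduction sequence:
  (\(t : Nat -> Nat). refl (Vec (Nat -> Nat) (succ (succ ((\(f : Nat). f) 0)))) (vcons (Nat -> Nat) 1 (\(a : Nat). a) (vcons (Nat -> (\(o : Type0). o) Nat) 0 t (vnil (Nat -> Nat))))) (\(χ : Nat). 4)
  ~> refl (Vec (Nat -> Nat) (succ (succ ((\(t : Nat). t) 0)))) (vcons (Nat -> Nat) 1 (\(f : Nat). f) (vcons (Nat -> (\(a : Type0). a) Nat) 0 (\(o : Nat). 4) (vnil (Nat -> Nat))))
  ~> refl (Vec (Nat -> Nat) 2) (vcons (Nat -> Nat) 1 (\(t : Nat). t) (vcons (Nat -> (\(f : Type0). f) Nat) 0 (\(a : Nat). 4) (vnil (Nat -> Nat))))
  ~> refl (Vec (Nat -> Nat) 2) (vcons (Nat -> Nat) 1 (\(t : Nat). t) (vcons (Nat -> Nat) 0 (\(f : Nat). 4) (vnil (Nat -> Nat))))
inferred type:
  Eq (Vec (Nat -> Nat) 2) (vcons (Nat -> Nat) 1 (\(t : Nat). t) (vcons (Nat -> Nat) 0 (\(f : Nat). 4) (vnil (Nat -> Nat)))) (vcons (Nat -> Nat) 1 (\(a : Nat). a) (vcons (Nat -> Nat) 0 (\(o : Nat). 4) (vnil (Nat -> Nat))))


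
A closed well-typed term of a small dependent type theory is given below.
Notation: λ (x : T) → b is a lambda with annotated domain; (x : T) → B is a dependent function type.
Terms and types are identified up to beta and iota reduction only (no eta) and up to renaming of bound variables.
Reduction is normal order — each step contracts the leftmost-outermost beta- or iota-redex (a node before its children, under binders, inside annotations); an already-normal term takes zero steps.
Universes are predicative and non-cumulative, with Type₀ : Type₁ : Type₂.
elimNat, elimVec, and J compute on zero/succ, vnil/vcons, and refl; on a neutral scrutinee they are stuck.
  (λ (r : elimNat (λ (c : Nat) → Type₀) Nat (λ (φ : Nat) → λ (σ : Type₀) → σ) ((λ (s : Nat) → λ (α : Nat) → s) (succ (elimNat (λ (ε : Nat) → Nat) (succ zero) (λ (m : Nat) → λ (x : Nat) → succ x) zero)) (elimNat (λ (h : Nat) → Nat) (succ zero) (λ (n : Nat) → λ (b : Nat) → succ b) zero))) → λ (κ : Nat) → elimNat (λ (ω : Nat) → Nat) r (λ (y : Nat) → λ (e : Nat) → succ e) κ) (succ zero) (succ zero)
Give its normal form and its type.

resulting normal form:
  succ (succ zero)
inferred type:
  Nat
observation: reduction starts at a beta-redex, and 6 normal-order steps reach the normal form.


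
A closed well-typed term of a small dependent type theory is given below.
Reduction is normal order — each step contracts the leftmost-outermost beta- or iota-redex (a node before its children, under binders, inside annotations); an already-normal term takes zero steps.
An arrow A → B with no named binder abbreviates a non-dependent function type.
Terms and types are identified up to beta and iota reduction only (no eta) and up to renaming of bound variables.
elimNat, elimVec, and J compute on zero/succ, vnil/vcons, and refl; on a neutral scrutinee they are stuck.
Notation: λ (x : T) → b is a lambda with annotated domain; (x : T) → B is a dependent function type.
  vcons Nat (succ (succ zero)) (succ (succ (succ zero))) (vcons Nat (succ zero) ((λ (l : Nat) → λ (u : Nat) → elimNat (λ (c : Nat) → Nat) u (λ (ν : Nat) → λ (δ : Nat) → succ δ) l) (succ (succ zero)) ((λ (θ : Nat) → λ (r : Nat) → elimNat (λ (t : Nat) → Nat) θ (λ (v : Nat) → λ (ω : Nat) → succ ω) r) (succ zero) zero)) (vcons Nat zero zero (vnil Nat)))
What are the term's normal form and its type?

normal form:
  vcons Nat (succ (succ zero)) (succ (succ (succ zero))) (vcons Nat (succ zero) (succ (succ (succ zero))) (vcons Nat zero zero (vnil Nat)))
the term's type:
  Vec Nat (succ (succ (succ zero)))
observation: contracting a beta-redex first, the term normalizes in 12 steps.


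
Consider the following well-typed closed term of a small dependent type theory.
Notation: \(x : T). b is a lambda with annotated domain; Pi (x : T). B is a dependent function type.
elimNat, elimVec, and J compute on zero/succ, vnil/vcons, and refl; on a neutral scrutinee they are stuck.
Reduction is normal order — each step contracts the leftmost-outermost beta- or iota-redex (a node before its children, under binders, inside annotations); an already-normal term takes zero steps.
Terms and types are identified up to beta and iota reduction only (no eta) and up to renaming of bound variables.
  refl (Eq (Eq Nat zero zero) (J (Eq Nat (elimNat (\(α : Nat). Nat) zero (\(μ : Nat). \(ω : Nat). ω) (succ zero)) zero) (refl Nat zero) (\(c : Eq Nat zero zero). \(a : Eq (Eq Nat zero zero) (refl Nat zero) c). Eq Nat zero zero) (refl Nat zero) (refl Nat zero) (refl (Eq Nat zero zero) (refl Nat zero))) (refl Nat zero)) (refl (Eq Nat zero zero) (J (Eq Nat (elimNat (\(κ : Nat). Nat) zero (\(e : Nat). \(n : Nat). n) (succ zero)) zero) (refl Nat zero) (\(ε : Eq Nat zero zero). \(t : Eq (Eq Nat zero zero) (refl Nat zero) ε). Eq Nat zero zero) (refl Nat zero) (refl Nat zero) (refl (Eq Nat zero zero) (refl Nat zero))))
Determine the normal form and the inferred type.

reduced normal form:
  refl (Eq (Eq Nat zero zero) (refl Nat zero) (refl Nat zero)) (refl (Eq Nat zero zero) (refl Nat zero))
the term's type:
  Eq (Eq (Eq Nat zero zero) (refl Nat zero) (refl Nat zero)) (refl (Eq Nat zero zero) (refl Nat zero)) (refl (Eq Nat zero zero) (refl Nat zero))


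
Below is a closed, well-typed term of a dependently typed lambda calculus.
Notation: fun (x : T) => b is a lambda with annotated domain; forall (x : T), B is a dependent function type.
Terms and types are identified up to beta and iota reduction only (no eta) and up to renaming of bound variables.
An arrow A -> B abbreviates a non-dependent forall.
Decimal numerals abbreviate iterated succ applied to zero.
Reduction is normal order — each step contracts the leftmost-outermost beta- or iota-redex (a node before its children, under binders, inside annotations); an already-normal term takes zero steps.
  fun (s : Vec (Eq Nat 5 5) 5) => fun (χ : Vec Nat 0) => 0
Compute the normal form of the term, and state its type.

resulting normal form:
  fun (s : Vec (Eq Nat 5 5) 5) => fun (χ : Vec Nat 0) => 0
inferred type:
  Vec (Eq Nat 5 5) 5 -> Vec Nat 0 -> Nat
observation: the term is already in normal form.


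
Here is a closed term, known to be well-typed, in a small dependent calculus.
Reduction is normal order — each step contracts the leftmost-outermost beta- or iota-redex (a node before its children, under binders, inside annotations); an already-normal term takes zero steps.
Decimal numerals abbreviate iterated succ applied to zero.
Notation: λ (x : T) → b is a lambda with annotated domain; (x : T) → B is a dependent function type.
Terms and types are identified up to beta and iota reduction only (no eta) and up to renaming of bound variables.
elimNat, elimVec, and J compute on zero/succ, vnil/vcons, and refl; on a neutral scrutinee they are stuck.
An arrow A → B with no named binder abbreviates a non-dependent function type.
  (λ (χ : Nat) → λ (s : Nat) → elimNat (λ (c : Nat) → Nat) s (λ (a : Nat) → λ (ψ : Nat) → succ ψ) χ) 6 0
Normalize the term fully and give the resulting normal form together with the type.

normal form:
  6
inferred type:
  Nat
observation: contracting a beta-redex first, the term normalizes in 21 steps.


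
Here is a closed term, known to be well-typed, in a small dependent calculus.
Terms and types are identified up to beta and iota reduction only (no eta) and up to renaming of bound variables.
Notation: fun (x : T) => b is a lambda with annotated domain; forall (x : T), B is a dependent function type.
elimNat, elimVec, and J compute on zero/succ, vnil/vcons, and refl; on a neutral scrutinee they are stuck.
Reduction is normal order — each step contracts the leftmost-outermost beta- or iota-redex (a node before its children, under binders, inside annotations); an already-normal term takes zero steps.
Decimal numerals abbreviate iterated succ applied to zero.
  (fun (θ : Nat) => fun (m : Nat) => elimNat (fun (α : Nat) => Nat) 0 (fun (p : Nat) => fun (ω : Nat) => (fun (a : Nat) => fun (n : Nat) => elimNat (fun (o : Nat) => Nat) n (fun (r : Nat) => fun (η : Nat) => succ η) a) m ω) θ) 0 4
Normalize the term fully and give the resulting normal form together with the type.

reduced normal form:
  0
the term's type:
  Nat


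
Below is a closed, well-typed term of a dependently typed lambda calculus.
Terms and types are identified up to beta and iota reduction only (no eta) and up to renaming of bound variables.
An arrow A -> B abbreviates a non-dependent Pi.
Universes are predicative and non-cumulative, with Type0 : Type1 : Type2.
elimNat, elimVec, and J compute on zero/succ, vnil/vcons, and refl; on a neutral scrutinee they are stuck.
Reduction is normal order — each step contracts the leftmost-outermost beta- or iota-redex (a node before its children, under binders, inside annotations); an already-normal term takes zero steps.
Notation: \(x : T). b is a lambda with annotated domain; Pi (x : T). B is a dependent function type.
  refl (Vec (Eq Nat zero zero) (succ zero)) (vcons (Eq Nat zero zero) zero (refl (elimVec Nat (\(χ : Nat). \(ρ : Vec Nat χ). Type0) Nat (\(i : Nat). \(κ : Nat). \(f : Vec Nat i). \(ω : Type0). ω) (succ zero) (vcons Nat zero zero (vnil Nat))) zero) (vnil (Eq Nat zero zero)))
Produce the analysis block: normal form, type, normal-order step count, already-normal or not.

normal form:
  refl (Vec (Eq Nat zero zero) (succ zero)) (vcons (Eq Nat zero zero) zero (refl Nat zero) (vnil (Eq Nat zero zero)))
inferred type:
  Eq (Vec (Eq Nat zero zero) (succ zero)) (vcons (Eq Nat zero zero) zero (refl Nat zero) (vnil (Eq Nat zero zero))) (vcons (Eq Nat zero zero) zero (refl Nat zero) (vnil (Eq Nat zero zero)))
normal-order step count: 6
already normal: no
first redex: an elimVec iota-redex


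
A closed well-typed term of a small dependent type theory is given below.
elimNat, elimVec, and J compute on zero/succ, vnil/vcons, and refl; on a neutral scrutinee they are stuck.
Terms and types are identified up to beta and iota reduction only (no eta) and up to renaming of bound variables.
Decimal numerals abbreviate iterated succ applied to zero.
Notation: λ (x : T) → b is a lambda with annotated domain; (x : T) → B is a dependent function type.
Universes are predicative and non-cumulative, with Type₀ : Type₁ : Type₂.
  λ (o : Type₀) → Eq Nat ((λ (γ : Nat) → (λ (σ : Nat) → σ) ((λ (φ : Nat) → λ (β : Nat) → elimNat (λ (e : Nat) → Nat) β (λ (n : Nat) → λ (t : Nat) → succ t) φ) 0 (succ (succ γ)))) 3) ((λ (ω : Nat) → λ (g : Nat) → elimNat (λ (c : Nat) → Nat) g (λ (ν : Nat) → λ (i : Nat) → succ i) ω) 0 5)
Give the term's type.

inferred type:
  (o : Type₀) → Type₀


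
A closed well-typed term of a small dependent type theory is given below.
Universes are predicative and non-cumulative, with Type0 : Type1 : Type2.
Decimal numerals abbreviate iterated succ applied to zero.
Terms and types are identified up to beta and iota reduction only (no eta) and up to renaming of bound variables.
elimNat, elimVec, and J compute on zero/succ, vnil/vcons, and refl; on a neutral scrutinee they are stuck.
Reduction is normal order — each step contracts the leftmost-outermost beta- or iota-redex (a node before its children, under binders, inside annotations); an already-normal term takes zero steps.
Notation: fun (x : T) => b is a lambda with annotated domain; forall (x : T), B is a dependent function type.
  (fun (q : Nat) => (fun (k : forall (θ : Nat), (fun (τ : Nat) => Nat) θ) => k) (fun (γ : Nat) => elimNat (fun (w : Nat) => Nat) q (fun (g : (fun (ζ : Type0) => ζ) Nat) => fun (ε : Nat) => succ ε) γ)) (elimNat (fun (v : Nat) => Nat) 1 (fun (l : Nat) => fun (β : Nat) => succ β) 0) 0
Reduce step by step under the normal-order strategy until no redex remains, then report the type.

normal-order reduction:
  (fun (q : Nat) => (fun (k : forall (θ : Nat), (fun (τ : Nat) => Nat) θ) => k) (fun (γ : Nat) => elimNat (fun (w : Nat) => Nat) q (fun (g : (fun (ζ : Type0) => ζ) Nat) => fun (ε : Nat) => succ ε) γ)) (elimNat (fun (v : Nat) => Nat) 1 (fun (l : Nat) => fun (β : Nat) => succ β) 0) 0
  ~> (fun (q : forall (k : Nat), (fun (θ : Nat) => Nat) k) => q) (fun (τ : Nat) => elimNat (fun (γ : Nat) => Nat) (elimNat (fun (w : Nat) => Nat) 1 (fun (g : Nat) => fun (ζ : Nat) => succ ζ) 0) (fun (ε : (fun (v : Type0) => v) Nat) => fun (l : Nat) => succ l) τ) 0
  ~> (fun (q : Nat) => elimNat (fun (k : Nat) => Nat) (elimNat (fun (θ : Nat) => Nat) 1 (fun (τ : Nat) => fun (γ : Nat) => succ γ) 0) (fun (w : (fun (g : Type0) => g) Nat) => fun (ζ : Nat) => succ ζ) q) 0
  ~> elimNat (fun (q : Nat) => Nat) (elimNat (fun (k : Nat) => Nat) 1 (fun (θ : Nat) => fun (τ : Nat) => succ τ) 0) (fun (γ : (fun (w : Type0) => w) Nat) => fun (g : Nat) => succ g) 0
  ~> elimNat (fun (q : Nat) => Nat) 1 (fun (k : Nat) => fun (θ : Nat) => succ θ) 0
  ~> 1
inferred type:
  Nat


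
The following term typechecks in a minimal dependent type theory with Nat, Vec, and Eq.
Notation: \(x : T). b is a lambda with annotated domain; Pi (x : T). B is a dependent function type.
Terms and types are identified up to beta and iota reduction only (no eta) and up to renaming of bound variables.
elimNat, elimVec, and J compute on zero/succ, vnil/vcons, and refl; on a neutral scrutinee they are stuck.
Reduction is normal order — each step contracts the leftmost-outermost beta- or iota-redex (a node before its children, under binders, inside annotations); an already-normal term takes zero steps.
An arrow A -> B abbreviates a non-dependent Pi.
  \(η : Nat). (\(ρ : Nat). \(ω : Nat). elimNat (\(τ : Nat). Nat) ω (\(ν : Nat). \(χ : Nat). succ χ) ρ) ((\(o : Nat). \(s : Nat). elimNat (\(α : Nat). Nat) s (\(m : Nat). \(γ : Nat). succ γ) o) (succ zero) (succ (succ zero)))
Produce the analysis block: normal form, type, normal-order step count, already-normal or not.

reduced normal form:
  \(η : Nat). \(ρ : Nat). succ (succ (succ ρ))
type:
  Nat -> Nat -> Nat
reduction steps (normal order): 17
term was already normal: no
first contracted redex: a beta-redex


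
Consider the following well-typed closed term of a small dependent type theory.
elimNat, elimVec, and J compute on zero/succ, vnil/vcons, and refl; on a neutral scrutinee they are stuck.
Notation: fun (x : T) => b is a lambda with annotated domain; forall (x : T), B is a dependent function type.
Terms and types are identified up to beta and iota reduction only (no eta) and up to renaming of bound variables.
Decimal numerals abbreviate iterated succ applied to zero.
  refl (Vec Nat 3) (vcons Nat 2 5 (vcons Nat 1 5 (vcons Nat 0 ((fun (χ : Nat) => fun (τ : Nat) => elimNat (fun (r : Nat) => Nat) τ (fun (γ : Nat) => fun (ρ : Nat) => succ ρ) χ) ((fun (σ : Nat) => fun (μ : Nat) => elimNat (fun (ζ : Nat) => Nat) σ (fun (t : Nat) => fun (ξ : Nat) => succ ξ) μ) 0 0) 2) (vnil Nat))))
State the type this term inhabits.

the term's type:
  Eq (Vec Nat 3) (vcons Nat 2 5 (vcons Nat 1 5 (vcons Nat 0 2 (vnil Nat)))) (vcons Nat 2 5 (vcons Nat 1 5 (vcons Nat 0 2 (vnil Nat))))


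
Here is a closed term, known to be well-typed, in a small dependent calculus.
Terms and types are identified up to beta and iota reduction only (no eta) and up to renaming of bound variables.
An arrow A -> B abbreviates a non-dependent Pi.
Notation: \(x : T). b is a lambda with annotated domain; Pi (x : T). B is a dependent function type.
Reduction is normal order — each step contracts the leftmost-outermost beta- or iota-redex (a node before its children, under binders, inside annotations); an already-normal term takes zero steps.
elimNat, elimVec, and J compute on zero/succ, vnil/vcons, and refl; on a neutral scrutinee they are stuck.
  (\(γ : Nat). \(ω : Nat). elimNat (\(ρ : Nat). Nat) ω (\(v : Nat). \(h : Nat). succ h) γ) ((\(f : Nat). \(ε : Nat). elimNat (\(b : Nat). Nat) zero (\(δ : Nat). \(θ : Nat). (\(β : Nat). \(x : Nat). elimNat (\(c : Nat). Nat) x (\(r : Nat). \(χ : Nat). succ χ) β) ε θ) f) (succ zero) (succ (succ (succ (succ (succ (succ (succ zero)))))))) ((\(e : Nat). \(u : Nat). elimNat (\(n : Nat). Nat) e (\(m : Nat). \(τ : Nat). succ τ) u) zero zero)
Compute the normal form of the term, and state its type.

normal form:
  succ (succ (succ (succ (succ (succ (succ zero))))))
inferred type:
  Nat
observation: contracting a beta-redex first, the term normalizes in 57 steps.


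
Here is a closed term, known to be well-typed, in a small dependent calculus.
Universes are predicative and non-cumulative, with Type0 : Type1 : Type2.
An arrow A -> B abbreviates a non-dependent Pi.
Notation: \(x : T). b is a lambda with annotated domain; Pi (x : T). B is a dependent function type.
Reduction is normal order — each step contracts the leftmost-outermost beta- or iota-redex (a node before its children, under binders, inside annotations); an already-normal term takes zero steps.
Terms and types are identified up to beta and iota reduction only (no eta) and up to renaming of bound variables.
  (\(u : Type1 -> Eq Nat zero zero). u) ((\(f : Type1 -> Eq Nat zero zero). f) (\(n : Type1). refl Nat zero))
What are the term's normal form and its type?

reduced normal form:
  \(u : Type1). refl Nat zero
type:
  Type1 -> Eq Nat zero zero


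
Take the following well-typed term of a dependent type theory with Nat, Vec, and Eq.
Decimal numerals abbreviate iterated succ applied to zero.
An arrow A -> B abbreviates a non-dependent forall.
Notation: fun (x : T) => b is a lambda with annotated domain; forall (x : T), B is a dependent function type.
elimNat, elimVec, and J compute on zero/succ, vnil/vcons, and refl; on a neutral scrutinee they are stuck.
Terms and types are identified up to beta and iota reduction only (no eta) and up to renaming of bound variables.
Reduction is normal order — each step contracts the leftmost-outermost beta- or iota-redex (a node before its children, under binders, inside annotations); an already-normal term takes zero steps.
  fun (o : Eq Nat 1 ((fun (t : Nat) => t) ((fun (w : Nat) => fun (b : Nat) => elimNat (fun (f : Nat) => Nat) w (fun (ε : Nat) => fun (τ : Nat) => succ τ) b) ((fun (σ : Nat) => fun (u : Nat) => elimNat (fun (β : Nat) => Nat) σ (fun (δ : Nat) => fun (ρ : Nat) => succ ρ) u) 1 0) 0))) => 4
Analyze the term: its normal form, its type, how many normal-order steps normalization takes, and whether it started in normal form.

normal form:
  fun (o : Eq Nat 1 1) => 4
type:
  Eq Nat 1 1 -> Nat
steps to reach normal form (normal order): 7
term was already normal: no
first contracted redex: a beta-redex


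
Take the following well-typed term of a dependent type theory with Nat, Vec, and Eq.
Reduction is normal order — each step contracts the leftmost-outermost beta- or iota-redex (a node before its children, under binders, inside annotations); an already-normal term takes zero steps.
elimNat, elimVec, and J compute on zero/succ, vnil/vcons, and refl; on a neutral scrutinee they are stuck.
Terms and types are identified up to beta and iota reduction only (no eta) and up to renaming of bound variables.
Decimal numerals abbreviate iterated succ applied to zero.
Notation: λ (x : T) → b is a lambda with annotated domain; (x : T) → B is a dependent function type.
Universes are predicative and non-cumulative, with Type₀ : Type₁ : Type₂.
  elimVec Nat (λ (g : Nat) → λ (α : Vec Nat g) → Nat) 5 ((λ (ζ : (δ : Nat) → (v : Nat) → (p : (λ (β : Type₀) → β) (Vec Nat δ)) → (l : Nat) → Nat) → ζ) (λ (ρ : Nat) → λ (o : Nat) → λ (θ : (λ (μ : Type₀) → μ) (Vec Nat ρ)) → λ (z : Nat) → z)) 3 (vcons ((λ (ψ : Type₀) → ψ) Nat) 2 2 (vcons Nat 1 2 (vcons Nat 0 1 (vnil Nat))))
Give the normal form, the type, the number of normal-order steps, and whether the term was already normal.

reduced normal form:
  5
inferred type:
  Nat
normal-order step count: 19
started in normal form: no
first contracted redex: an elimVec iota-redex
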